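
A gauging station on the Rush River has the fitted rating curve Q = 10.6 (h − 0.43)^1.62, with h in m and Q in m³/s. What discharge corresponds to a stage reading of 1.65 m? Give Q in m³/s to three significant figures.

14.6 m³/s

Q = 10.6 × (1.65 − 0.43)^1.62 = 10.6 × 1.22^1.62 = 14.63 m³/s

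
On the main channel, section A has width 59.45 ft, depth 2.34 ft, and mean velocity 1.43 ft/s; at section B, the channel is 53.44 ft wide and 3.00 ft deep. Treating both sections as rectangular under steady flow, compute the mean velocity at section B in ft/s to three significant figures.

Q = A₁V₁ = (59.45×2.34) × 1.43 = 198.9 ft³/s
A₂ = 53.44 × 3.00 = 160.3 ft²
V₂ = Q/A₂ = 198.9/160.3 = 1.241 ft/s

1.24 ft/s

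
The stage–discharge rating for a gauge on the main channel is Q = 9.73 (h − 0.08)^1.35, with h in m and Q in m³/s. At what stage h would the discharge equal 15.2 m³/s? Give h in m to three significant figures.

h − h₀ = (Q/C)^(1/b) = (15.2/9.73)^(1/1.35) = 1.392 m
h = 0.08 + 1.392 = 1.472 m

1.47 m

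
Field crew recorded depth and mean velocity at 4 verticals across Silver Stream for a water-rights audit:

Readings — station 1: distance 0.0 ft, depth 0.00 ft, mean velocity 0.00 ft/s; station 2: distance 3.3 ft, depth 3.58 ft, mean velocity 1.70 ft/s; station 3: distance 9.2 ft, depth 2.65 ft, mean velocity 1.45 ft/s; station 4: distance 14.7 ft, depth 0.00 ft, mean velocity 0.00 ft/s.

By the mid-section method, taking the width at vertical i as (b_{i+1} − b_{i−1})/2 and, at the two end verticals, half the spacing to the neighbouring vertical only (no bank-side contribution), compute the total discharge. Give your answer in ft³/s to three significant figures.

49.9 ft³/s

w_2 = (9.2 − 0.0)/2 = 4.6 ft; q_2 = 1.70 × 3.58 × 4.6 = 28.00 ft³/s
w_3 = (14.7 − 3.3)/2 = 5.7 ft; q_3 = 1.45 × 2.65 × 5.7 = 21.90 ft³/s
Stations 1, 4 contribute zero (depth or velocity is 0).
Q = Σ qᵢ = 49.90 ft³/s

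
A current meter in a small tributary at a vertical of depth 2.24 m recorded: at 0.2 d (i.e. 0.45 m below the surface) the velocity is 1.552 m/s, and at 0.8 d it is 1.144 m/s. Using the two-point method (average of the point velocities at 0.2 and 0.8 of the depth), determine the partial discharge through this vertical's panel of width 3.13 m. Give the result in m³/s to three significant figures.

v̄ = (1.552 + 1.144) / 2 = 1.348 m/s
q = v̄ × d × w = 1.348 × 2.24 × 3.13 = 9.451 m³/s

9.45 m³/s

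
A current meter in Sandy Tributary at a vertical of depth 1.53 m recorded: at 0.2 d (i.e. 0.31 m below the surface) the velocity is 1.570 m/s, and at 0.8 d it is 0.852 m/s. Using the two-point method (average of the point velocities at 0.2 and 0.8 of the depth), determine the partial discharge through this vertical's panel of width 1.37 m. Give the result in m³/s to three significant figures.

2.54 m³/s

v̄ = (1.570 + 0.852) / 2 = 1.211 m/s
q = v̄ × d × w = 1.211 × 1.53 × 1.37 = 2.538 m³/s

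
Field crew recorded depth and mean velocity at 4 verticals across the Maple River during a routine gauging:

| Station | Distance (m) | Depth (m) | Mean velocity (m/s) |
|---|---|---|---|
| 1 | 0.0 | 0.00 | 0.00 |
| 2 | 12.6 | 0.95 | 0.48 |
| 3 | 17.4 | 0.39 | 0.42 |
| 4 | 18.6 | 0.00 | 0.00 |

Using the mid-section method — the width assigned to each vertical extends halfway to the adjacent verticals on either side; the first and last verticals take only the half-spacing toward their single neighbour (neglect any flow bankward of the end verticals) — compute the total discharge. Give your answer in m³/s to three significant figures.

w_2 = (17.4 − 0.0)/2 = 8.7 m; q_2 = 0.48 × 0.95 × 8.7 = 3.967 m³/s
w_3 = (18.6 − 12.6)/2 = 3 m; q_3 = 0.42 × 0.39 × 3 = 0.4914 m³/s
Stations 1, 4 contribute zero (depth or velocity is 0).
Q = Σ qᵢ = 4.459 m³/s

4.46 m³/s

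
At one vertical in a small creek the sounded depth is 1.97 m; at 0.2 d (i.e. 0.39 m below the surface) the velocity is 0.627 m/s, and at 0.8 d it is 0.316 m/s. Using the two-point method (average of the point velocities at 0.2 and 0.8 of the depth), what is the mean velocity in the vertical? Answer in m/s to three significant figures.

v̄ = (0.627 + 0.316) / 2 = 0.4715 m/s

0.472 m/s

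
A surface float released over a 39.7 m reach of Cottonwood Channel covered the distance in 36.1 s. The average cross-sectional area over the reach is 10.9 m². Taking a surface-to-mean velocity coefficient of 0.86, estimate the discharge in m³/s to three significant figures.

v_surface = L / t̄ = 39.7 / 36.1 = 1.100 m/s
v_mean = 0.86 × 1.100 = 0.9458 m/s
Q = A × v_mean = 10.9 × 0.9458 = 10.31 m³/s

10.3 m³/s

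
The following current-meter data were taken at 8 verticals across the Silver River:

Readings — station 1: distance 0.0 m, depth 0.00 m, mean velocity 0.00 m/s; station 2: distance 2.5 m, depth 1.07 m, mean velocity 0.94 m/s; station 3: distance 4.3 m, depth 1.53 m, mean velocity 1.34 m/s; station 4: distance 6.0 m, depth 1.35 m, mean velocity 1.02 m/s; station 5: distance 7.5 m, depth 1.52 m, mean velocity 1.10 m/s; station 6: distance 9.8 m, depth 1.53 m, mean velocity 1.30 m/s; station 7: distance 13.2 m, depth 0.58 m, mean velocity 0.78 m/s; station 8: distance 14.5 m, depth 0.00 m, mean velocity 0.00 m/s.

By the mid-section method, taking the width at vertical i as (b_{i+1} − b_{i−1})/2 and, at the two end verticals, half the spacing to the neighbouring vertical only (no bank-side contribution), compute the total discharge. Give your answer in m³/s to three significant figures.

w_2 = (4.3 − 0.0)/2 = 2.15 m; q_2 = 0.94 × 1.07 × 2.15 = 2.162 m³/s
w_3 = (6.0 − 2.5)/2 = 1.75 m; q_3 = 1.34 × 1.53 × 1.75 = 3.588 m³/s
w_4 = (7.5 − 4.3)/2 = 1.6 m; q_4 = 1.02 × 1.35 × 1.6 = 2.203 m³/s
w_5 = (9.8 − 6.0)/2 = 1.9 m; q_5 = 1.10 × 1.52 × 1.9 = 3.177 m³/s
w_6 = (13.2 − 7.5)/2 = 2.85 m; q_6 = 1.30 × 1.53 × 2.85 = 5.669 m³/s
w_7 = (14.5 − 9.8)/2 = 2.35 m; q_7 = 0.78 × 0.58 × 2.35 = 1.063 m³/s
Stations 1, 8 contribute zero (depth or velocity is 0).
Q = Σ qᵢ = 17.86 m³/s

17.9 m³/s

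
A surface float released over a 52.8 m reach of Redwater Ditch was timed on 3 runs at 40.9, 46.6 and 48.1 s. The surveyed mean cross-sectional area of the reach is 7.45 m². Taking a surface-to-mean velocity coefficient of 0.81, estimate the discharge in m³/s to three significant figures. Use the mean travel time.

7.05 m³/s

t̄ = (40.9 + 46.6 + 48.1) / 3 = 45.2 s
v_surface = L / t̄ = 52.8 / 45.2 = 1.168 m/s
v_mean = 0.81 × 1.168 = 0.9462 m/s
Q = A × v_mean = 7.45 × 0.9462 = 7.049 m³/s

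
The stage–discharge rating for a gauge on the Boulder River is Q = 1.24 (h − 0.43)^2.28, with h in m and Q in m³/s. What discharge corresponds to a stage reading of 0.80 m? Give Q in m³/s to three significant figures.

0.129 m³/s

Q = 1.24 × (0.80 − 0.43)^2.28 = 1.24 × 0.37^2.28 = 0.1285 m³/s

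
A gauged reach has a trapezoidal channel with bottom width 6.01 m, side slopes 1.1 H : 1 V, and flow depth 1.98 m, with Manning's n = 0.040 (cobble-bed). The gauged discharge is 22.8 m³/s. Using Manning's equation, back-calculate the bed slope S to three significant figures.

0.00209

A = (b + z·y)·y = (6.01 + 1.1×1.98)×1.98 = 16.21 m²
P = b + 2y√(1+z²) = 6.01 + 2×1.98×√(1+1.1²) = 11.90 m
R = A/P = 16.21/11.90 = 1.363 m
S = (Q·n / (1·A·R^(2/3)))² = (22.8×0.040 / (1×16.21×1.229))² = 0.002095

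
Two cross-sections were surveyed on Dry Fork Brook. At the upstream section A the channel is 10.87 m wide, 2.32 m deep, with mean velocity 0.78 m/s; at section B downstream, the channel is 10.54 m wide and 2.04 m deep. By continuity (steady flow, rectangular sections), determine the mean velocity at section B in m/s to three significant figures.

Q = A₁V₁ = (10.87×2.32) × 0.78 = 19.67 m³/s
A₂ = 10.54 × 2.04 = 21.50 m²
V₂ = Q/A₂ = 19.67/21.50 = 0.9148 m/s

0.915 m/s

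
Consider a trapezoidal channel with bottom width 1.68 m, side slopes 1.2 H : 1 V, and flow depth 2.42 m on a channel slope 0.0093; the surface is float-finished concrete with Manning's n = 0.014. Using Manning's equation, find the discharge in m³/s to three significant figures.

A = (b + z·y)·y = (1.68 + 1.2×2.42)×2.42 = 11.09 m²
P = b + 2y√(1+z²) = 1.68 + 2×2.42×√(1+1.2²) = 9.240 m
R = A/P = 11.09/9.240 = 1.201 m
Q = (1/n)·A·R^(2/3)·S^(1/2) = (1/0.014) × 11.09 × 1.201^(2/3) × 0.0093^(1/2) = 86.32 m³/s

86.3 m³/s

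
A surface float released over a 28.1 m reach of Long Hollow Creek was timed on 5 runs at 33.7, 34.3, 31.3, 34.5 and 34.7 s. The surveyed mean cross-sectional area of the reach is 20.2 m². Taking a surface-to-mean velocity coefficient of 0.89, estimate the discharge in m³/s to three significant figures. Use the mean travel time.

15.0 m³/s

t̄ = (33.7 + 34.3 + 31.3 + 34.5 + 34.7) / 5 = 33.7 s
v_surface = L / t̄ = 28.1 / 33.7 = 0.8338 m/s
v_mean = 0.89 × 0.8338 = 0.7421 m/s
Q = A × v_mean = 20.2 × 0.7421 = 14.99 m³/s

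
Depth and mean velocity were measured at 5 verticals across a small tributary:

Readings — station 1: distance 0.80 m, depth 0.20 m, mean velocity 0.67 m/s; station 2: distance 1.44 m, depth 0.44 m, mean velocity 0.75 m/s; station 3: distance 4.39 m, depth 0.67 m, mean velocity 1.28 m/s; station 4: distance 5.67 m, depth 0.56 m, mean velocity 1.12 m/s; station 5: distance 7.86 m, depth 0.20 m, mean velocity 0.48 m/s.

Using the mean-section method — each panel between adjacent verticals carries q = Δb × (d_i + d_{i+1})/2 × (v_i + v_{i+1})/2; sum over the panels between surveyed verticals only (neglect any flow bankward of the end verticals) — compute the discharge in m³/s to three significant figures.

3.42 m³/s

Panel 1-2: Δb = 0.64 m, d̄ = (0.20+0.44)/2 = 0.32, v̄ = (0.67+0.75)/2 = 0.71 → q = 0.64×0.32×0.71 = 0.1454 m³/s
Panel 2-3: Δb = 2.95 m, d̄ = (0.44+0.67)/2 = 0.555, v̄ = (0.75+1.28)/2 = 1.015 → q = 2.95×0.555×1.015 = 1.662 m³/s
Panel 3-4: Δb = 1.28 m, d̄ = (0.67+0.56)/2 = 0.615, v̄ = (1.28+1.12)/2 = 1.2 → q = 1.28×0.615×1.2 = 0.9446 m³/s
Panel 4-5: Δb = 2.19 m, d̄ = (0.56+0.20)/2 = 0.38, v̄ = (1.12+0.48)/2 = 0.8 → q = 2.19×0.38×0.8 = 0.6658 m³/s
Q = Σ q = 3.418 m³/s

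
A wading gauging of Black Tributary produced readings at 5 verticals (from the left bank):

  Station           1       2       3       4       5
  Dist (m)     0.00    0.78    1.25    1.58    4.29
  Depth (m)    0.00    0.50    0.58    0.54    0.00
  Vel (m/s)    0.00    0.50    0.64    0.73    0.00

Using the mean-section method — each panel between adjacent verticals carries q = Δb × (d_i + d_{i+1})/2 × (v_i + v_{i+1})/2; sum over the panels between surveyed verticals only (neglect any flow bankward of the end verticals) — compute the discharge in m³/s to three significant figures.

0.587 m³/s

Panel 1-2: Δb = 0.78 m, d̄ = (0.00+0.50)/2 = 0.25, v̄ = (0.00+0.50)/2 = 0.25 → q = 0.78×0.25×0.25 = 0.04875 m³/s
Panel 2-3: Δb = 0.47 m, d̄ = (0.50+0.58)/2 = 0.54, v̄ = (0.50+0.64)/2 = 0.57 → q = 0.47×0.54×0.57 = 0.1447 m³/s
Panel 3-4: Δb = 0.33 m, d̄ = (0.58+0.54)/2 = 0.56, v̄ = (0.64+0.73)/2 = 0.685 → q = 0.33×0.56×0.685 = 0.1266 m³/s
Panel 4-5: Δb = 2.71 m, d̄ = (0.54+0.00)/2 = 0.27, v̄ = (0.73+0.00)/2 = 0.365 → q = 2.71×0.27×0.365 = 0.2671 m³/s
Q = Σ q = 0.5871 m³/s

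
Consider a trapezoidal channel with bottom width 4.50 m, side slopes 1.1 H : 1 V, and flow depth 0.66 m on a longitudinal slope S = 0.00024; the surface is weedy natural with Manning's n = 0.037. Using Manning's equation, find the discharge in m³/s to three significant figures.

0.950 m³/s

A = (b + z·y)·y = (4.50 + 1.1×0.66)×0.66 = 3.449 m²
P = b + 2y√(1+z²) = 4.50 + 2×0.66×√(1+1.1²) = 6.462 m
R = A/P = 3.449/6.462 = 0.5337 m
Q = (1/n)·A·R^(2/3)·S^(1/2) = (1/0.037) × 3.449 × 0.5337^(2/3) × 0.00024^(1/2) = 0.9502 m³/s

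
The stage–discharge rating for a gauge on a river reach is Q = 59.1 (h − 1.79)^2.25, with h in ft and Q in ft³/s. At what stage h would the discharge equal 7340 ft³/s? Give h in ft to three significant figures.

h − h₀ = (Q/C)^(1/b) = (7340/59.1)^(1/2.25) = 8.525 ft
h = 1.79 + 8.525 = 10.32 ft

10.3 ft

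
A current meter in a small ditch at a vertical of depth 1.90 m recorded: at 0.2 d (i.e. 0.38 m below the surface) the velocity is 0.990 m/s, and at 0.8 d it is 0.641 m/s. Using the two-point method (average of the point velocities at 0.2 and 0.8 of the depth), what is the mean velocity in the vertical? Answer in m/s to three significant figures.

0.816 m/s

v̄ = (0.990 + 0.641) / 2 = 0.8155 m/s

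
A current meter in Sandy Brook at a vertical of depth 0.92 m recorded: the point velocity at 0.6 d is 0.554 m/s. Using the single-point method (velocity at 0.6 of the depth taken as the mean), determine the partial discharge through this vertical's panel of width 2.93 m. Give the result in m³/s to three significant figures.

1.49 m³/s

v̄ = v₀.₆ = 0.554 m/s
q = v̄ × d × w = 0.5540 × 0.92 × 2.93 = 1.493 m³/s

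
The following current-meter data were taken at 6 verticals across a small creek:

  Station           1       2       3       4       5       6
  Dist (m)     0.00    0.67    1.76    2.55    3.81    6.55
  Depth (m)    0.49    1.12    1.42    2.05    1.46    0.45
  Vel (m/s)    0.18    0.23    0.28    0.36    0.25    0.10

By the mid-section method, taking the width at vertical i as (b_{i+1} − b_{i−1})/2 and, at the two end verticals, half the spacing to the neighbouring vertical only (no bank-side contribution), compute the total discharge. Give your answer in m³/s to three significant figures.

2.18 m³/s

w_1 = (0.67 − 0.00)/2 = 0.335 m; q_1 = 0.18 × 0.49 × 0.335 = 0.02955 m³/s
w_2 = (1.76 − 0.00)/2 = 0.88 m; q_2 = 0.23 × 1.12 × 0.88 = 0.2267 m³/s
w_3 = (2.55 − 0.67)/2 = 0.94 m; q_3 = 0.28 × 1.42 × 0.94 = 0.3737 m³/s
w_4 = (3.81 − 1.76)/2 = 1.025 m; q_4 = 0.36 × 2.05 × 1.025 = 0.7565 m³/s
w_5 = (6.55 − 2.55)/2 = 2 m; q_5 = 0.25 × 1.46 × 2 = 0.7300 m³/s
w_6 = (6.55 − 3.81)/2 = 1.37 m; q_6 = 0.10 × 0.45 × 1.37 = 0.06165 m³/s
Q = Σ qᵢ = 2.178 m³/s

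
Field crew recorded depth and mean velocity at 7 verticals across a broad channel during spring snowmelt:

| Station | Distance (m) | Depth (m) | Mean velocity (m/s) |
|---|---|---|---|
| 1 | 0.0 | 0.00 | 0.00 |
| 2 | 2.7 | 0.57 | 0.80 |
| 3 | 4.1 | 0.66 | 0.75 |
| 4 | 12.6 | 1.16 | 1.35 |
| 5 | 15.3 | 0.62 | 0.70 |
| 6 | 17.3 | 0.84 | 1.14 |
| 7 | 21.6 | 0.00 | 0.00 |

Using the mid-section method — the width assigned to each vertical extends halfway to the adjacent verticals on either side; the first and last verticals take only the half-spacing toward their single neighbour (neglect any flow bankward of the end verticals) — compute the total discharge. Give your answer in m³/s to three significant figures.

16.2 m³/s

w_2 = (4.1 − 0.0)/2 = 2.05 m; q_2 = 0.80 × 0.57 × 2.05 = 0.9348 m³/s
w_3 = (12.6 − 2.7)/2 = 4.95 m; q_3 = 0.75 × 0.66 × 4.95 = 2.450 m³/s
w_4 = (15.3 − 4.1)/2 = 5.6 m; q_4 = 1.35 × 1.16 × 5.6 = 8.770 m³/s
w_5 = (17.3 − 12.6)/2 = 2.35 m; q_5 = 0.70 × 0.62 × 2.35 = 1.020 m³/s
w_6 = (21.6 − 15.3)/2 = 3.15 m; q_6 = 1.14 × 0.84 × 3.15 = 3.016 m³/s
Stations 1, 7 contribute zero (depth or velocity is 0).
Q = Σ qᵢ = 16.19 m³/s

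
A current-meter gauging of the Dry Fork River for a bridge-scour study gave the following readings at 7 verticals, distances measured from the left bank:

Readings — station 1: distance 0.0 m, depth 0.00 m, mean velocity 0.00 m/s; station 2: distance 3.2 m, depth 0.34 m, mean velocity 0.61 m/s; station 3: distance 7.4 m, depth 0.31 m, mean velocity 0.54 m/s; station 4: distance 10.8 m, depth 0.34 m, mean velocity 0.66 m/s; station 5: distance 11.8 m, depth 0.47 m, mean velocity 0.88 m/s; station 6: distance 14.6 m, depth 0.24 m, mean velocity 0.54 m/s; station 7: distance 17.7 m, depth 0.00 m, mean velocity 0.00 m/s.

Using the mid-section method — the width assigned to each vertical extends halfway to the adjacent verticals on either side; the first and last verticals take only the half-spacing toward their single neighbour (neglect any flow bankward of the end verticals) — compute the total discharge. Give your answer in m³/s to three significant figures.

w_2 = (7.4 − 0.0)/2 = 3.7 m; q_2 = 0.61 × 0.34 × 3.7 = 0.7674 m³/s
w_3 = (10.8 − 3.2)/2 = 3.8 m; q_3 = 0.54 × 0.31 × 3.8 = 0.6361 m³/s
w_4 = (11.8 − 7.4)/2 = 2.2 m; q_4 = 0.66 × 0.34 × 2.2 = 0.4937 m³/s
w_5 = (14.6 − 10.8)/2 = 1.9 m; q_5 = 0.88 × 0.47 × 1.9 = 0.7858 m³/s
w_6 = (17.7 − 11.8)/2 = 2.95 m; q_6 = 0.54 × 0.24 × 2.95 = 0.3823 m³/s
Stations 1, 7 contribute zero (depth or velocity is 0).
Q = Σ qᵢ = 3.065 m³/s

3.07 m³/s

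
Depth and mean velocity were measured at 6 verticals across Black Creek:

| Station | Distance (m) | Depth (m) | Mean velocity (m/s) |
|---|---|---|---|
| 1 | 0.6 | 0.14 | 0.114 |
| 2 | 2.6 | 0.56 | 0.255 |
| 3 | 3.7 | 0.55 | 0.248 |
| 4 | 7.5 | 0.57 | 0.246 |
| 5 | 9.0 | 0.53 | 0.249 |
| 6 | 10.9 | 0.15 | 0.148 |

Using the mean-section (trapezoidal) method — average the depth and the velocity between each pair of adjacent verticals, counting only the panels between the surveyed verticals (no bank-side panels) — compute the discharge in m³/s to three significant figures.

1.14 m³/s

Panel 1-2: Δb = 2 m, d̄ = (0.14+0.56)/2 = 0.35, v̄ = (0.114+0.255)/2 = 0.1845 → q = 2×0.35×0.1845 = 0.1292 m³/s
Panel 2-3: Δb = 1.1 m, d̄ = (0.56+0.55)/2 = 0.555, v̄ = (0.255+0.248)/2 = 0.2515 → q = 1.1×0.555×0.2515 = 0.1535 m³/s
Panel 3-4: Δb = 3.8 m, d̄ = (0.55+0.57)/2 = 0.56, v̄ = (0.248+0.246)/2 = 0.247 → q = 3.8×0.56×0.247 = 0.5256 m³/s
Panel 4-5: Δb = 1.5 m, d̄ = (0.57+0.53)/2 = 0.55, v̄ = (0.246+0.249)/2 = 0.2475 → q = 1.5×0.55×0.2475 = 0.2042 m³/s
Panel 5-6: Δb = 1.9 m, d̄ = (0.53+0.15)/2 = 0.34, v̄ = (0.249+0.148)/2 = 0.1985 → q = 1.9×0.34×0.1985 = 0.1282 m³/s
Q = Σ q = 1.141 m³/s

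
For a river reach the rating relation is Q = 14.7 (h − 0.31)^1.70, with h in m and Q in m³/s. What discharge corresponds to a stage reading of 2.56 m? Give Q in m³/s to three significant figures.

Q = 14.7 × (2.56 − 0.31)^1.70 = 14.7 × 2.25^1.70 = 58.35 m³/s

58.3 m³/s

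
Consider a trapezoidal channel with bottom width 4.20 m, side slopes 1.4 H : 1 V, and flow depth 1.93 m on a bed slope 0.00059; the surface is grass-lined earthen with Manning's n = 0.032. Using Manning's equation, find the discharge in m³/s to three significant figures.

A = (b + z·y)·y = (4.20 + 1.4×1.93)×1.93 = 13.32 m²
P = b + 2y√(1+z²) = 4.20 + 2×1.93×√(1+1.4²) = 10.84 m
R = A/P = 13.32/10.84 = 1.229 m
Q = (1/n)·A·R^(2/3)·S^(1/2) = (1/0.032) × 13.32 × 1.229^(2/3) × 0.00059^(1/2) = 11.60 m³/s

11.6 m³/s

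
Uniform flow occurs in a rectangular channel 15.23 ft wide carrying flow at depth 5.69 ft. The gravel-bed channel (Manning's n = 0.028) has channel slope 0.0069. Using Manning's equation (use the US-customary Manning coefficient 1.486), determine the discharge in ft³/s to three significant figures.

A = b·y = 15.23 × 5.69 = 86.66 ft²
P = b + 2y = 15.23 + 2×5.69 = 26.61 ft
R = A/P = 86.66/26.61 = 3.257 ft
Q = (1.486/n)·A·R^(2/3)·S^(1/2) = (1.486/0.028) × 86.66 × 3.257^(2/3) × 0.0069^(1/2) = 839.3 ft³/s

839 ft³/s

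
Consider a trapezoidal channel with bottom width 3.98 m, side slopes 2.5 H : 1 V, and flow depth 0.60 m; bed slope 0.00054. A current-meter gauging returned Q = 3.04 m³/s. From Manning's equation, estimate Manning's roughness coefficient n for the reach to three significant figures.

0.0149

A = (b + z·y)·y = (3.98 + 2.5×0.60)×0.60 = 3.288 m²
P = b + 2y√(1+z²) = 3.98 + 2×0.60×√(1+2.5²) = 7.211 m
R = A/P = 3.288/7.211 = 0.4560 m
n = (1/Q)·A·R^(2/3)·S^(1/2) = (1/3.04) × 3.288 × 0.5924 × 0.02324 = 0.01489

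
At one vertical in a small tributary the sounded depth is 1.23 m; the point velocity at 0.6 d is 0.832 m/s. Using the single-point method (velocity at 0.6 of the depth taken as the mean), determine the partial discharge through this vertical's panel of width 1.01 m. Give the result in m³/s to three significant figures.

1.03 m³/s

v̄ = v₀.₆ = 0.832 m/s
q = v̄ × d × w = 0.8320 × 1.23 × 1.01 = 1.034 m³/s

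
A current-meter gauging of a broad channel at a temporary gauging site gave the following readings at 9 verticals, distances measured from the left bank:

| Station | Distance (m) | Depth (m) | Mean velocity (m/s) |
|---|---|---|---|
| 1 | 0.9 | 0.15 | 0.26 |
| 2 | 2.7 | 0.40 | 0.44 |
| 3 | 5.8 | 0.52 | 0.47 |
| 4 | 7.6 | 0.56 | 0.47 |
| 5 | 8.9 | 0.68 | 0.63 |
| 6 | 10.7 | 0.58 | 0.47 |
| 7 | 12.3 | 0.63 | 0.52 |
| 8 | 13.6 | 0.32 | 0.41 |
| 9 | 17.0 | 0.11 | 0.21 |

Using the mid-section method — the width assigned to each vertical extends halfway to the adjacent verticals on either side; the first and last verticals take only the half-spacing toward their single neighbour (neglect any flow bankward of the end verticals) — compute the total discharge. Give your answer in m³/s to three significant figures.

3.42 m³/s

w_1 = (2.7 − 0.9)/2 = 0.9 m; q_1 = 0.26 × 0.15 × 0.9 = 0.03510 m³/s
w_2 = (5.8 − 0.9)/2 = 2.45 m; q_2 = 0.44 × 0.40 × 2.45 = 0.4312 m³/s
w_3 = (7.6 − 2.7)/2 = 2.45 m; q_3 = 0.47 × 0.52 × 2.45 = 0.5988 m³/s
w_4 = (8.9 − 5.8)/2 = 1.55 m; q_4 = 0.47 × 0.56 × 1.55 = 0.4080 m³/s
w_5 = (10.7 − 7.6)/2 = 1.55 m; q_5 = 0.63 × 0.68 × 1.55 = 0.6640 m³/s
w_6 = (12.3 − 8.9)/2 = 1.7 m; q_6 = 0.47 × 0.58 × 1.7 = 0.4634 m³/s
w_7 = (13.6 − 10.7)/2 = 1.45 m; q_7 = 0.52 × 0.63 × 1.45 = 0.4750 m³/s
w_8 = (17.0 − 12.3)/2 = 2.35 m; q_8 = 0.41 × 0.32 × 2.35 = 0.3083 m³/s
w_9 = (17.0 − 13.6)/2 = 1.7 m; q_9 = 0.21 × 0.11 × 1.7 = 0.03927 m³/s
Q = Σ qᵢ = 3.423 m³/s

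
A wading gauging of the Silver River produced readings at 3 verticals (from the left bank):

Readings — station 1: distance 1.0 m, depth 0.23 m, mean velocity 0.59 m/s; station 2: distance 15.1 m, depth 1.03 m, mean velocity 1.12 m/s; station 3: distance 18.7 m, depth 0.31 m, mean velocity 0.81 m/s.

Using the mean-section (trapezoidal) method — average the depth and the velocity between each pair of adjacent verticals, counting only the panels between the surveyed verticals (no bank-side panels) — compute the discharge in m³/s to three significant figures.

Panel 1-2: Δb = 14.1 m, d̄ = (0.23+1.03)/2 = 0.63, v̄ = (0.59+1.12)/2 = 0.855 → q = 14.1×0.63×0.855 = 7.595 m³/s
Panel 2-3: Δb = 3.6 m, d̄ = (1.03+0.31)/2 = 0.67, v̄ = (1.12+0.81)/2 = 0.965 → q = 3.6×0.67×0.965 = 2.328 m³/s
Q = Σ q = 9.923 m³/s

9.92 m³/s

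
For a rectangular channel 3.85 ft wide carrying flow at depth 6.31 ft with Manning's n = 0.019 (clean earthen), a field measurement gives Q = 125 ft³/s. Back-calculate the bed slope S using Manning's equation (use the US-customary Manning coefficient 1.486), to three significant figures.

0.00258

A = b·y = 3.85 × 6.31 = 24.29 ft²
P = b + 2y = 3.85 + 2×6.31 = 16.47 ft
R = A/P = 24.29/16.47 = 1.475 ft
S = (Q·n / (1.486·A·R^(2/3)))² = (125×0.019 / (1.486×24.29×1.296))² = 0.002578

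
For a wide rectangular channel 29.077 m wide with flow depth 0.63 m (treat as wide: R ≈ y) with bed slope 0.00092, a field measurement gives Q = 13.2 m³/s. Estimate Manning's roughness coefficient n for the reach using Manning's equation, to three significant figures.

A = b·y = 29.077 × 0.63 = 18.32 m²
Wide channel: R ≈ y = 0.63 m
n = (1/Q)·A·R^(2/3)·S^(1/2) = (1/13.2) × 18.32 × 0.7349 × 0.03033 = 0.03093

0.0309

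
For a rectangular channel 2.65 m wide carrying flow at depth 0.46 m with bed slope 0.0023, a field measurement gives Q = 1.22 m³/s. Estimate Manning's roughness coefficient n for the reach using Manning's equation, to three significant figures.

0.0234

A = b·y = 2.65 × 0.46 = 1.219 m²
P = b + 2y = 2.65 + 2×0.46 = 3.570 m
R = A/P = 1.219/3.570 = 0.3415 m
n = (1/Q)·A·R^(2/3)·S^(1/2) = (1/1.22) × 1.219 × 0.4885 × 0.04796 = 0.02341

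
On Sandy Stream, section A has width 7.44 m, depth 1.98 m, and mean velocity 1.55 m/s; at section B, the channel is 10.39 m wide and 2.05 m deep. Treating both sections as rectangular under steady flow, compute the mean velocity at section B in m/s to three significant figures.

Q = A₁V₁ = (7.44×1.98) × 1.55 = 22.83 m³/s
A₂ = 10.39 × 2.05 = 21.30 m²
V₂ = Q/A₂ = 22.83/21.30 = 1.072 m/s

1.07 m/s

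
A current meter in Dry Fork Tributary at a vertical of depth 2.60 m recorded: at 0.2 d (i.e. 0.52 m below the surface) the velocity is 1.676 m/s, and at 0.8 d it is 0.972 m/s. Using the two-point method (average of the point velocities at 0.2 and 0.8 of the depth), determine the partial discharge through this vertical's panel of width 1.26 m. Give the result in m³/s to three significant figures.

4.34 m³/s

v̄ = (1.676 + 0.972) / 2 = 1.324 m/s
q = v̄ × d × w = 1.324 × 2.60 × 1.26 = 4.337 m³/s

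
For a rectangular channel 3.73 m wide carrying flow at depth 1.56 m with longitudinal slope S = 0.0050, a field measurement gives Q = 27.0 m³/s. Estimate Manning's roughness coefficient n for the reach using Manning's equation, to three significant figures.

A = b·y = 3.73 × 1.56 = 5.819 m²
P = b + 2y = 3.73 + 2×1.56 = 6.850 m
R = A/P = 5.819/6.850 = 0.8495 m
n = (1/Q)·A·R^(2/3)·S^(1/2) = (1/27.0) × 5.819 × 0.8969 × 0.07071 = 0.01367

0.0137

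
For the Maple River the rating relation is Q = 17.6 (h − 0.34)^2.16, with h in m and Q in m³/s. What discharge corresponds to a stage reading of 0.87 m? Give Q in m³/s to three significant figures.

Q = 17.6 × (0.87 − 0.34)^2.16 = 17.6 × 0.53^2.16 = 4.466 m³/s

4.47 m³/s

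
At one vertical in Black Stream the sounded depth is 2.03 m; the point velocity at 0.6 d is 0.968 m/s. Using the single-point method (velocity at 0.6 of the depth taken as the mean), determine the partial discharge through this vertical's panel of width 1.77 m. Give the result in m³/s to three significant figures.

v̄ = v₀.₆ = 0.968 m/s
q = v̄ × d × w = 0.9680 × 2.03 × 1.77 = 3.478 m³/s

3.48 m³/s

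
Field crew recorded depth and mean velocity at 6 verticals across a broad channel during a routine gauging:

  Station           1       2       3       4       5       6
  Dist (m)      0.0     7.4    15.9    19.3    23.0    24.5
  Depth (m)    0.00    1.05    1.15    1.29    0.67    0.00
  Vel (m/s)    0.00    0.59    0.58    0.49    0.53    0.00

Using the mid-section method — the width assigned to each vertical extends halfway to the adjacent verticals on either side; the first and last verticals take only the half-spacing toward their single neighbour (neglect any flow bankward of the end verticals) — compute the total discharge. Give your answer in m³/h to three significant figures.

w_2 = (15.9 − 0.0)/2 = 7.95 m; q_2 = 0.59 × 1.05 × 7.95 = 4.925 m³/s
w_3 = (19.3 − 7.4)/2 = 5.95 m; q_3 = 0.58 × 1.15 × 5.95 = 3.969 m³/s
w_4 = (23.0 − 15.9)/2 = 3.55 m; q_4 = 0.49 × 1.29 × 3.55 = 2.244 m³/s
w_5 = (24.5 − 19.3)/2 = 2.6 m; q_5 = 0.53 × 0.67 × 2.6 = 0.9233 m³/s
Stations 1, 6 contribute zero (depth or velocity is 0).
Q = Σ qᵢ = 12.06 m³/s
= 12.06 × 3600 = 43420 m³/h

43400 m³/h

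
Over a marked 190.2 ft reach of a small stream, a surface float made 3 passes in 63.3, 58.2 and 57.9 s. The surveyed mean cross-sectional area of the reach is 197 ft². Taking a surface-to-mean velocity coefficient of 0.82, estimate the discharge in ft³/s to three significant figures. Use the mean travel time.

t̄ = (63.3 + 58.2 + 57.9) / 3 = 59.8 s
v_surface = L / t̄ = 190.2 / 59.8 = 3.181 ft/s
v_mean = 0.82 × 3.181 = 2.608 ft/s
Q = A × v_mean = 197 × 2.608 = 513.8 ft³/s

514 ft³/s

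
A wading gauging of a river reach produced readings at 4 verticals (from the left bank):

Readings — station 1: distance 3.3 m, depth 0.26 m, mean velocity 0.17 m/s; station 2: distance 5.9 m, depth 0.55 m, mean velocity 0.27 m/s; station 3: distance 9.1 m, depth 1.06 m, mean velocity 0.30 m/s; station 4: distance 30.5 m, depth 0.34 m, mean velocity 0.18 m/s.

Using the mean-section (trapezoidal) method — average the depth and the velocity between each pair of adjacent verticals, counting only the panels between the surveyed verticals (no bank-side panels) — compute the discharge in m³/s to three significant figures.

4.56 m³/s

Panel 1-2: Δb = 2.6 m, d̄ = (0.26+0.55)/2 = 0.405, v̄ = (0.17+0.27)/2 = 0.22 → q = 2.6×0.405×0.22 = 0.2317 m³/s
Panel 2-3: Δb = 3.2 m, d̄ = (0.55+1.06)/2 = 0.805, v̄ = (0.27+0.30)/2 = 0.285 → q = 3.2×0.805×0.285 = 0.7342 m³/s
Panel 3-4: Δb = 21.4 m, d̄ = (1.06+0.34)/2 = 0.7, v̄ = (0.30+0.18)/2 = 0.24 → q = 21.4×0.7×0.24 = 3.595 m³/s
Q = Σ q = 4.561 m³/s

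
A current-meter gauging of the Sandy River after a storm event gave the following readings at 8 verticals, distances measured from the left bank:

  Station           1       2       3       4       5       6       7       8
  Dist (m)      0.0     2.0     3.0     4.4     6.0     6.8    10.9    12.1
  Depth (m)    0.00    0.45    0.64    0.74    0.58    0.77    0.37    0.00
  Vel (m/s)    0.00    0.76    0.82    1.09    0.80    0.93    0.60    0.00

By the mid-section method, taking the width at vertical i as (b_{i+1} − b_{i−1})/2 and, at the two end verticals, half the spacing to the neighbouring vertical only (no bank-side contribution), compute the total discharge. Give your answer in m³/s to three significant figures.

5.25 m³/s

w_2 = (3.0 − 0.0)/2 = 1.5 m; q_2 = 0.76 × 0.45 × 1.5 = 0.5130 m³/s
w_3 = (4.4 − 2.0)/2 = 1.2 m; q_3 = 0.82 × 0.64 × 1.2 = 0.6298 m³/s
w_4 = (6.0 − 3.0)/2 = 1.5 m; q_4 = 1.09 × 0.74 × 1.5 = 1.210 m³/s
w_5 = (6.8 − 4.4)/2 = 1.2 m; q_5 = 0.80 × 0.58 × 1.2 = 0.5568 m³/s
w_6 = (10.9 − 6.0)/2 = 2.45 m; q_6 = 0.93 × 0.77 × 2.45 = 1.754 m³/s
w_7 = (12.1 − 6.8)/2 = 2.65 m; q_7 = 0.60 × 0.37 × 2.65 = 0.5883 m³/s
Stations 1, 8 contribute zero (depth or velocity is 0).
Q = Σ qᵢ = 5.252 m³/s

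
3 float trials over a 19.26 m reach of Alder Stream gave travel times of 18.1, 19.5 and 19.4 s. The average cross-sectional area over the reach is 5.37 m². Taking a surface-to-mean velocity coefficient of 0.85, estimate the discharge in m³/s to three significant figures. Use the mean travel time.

4.63 m³/s

t̄ = (18.1 + 19.5 + 19.4) / 3 = 19 s
v_surface = L / t̄ = 19.26 / 19 = 1.014 m/s
v_mean = 0.85 × 1.014 = 0.8616 m/s
Q = A × v_mean = 5.37 × 0.8616 = 4.627 m³/s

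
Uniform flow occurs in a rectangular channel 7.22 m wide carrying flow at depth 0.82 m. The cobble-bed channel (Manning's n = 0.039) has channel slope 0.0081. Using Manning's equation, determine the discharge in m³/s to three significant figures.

10.4 m³/s

A = b·y = 7.22 × 0.82 = 5.920 m²
P = b + 2y = 7.22 + 2×0.82 = 8.860 m
R = A/P = 5.920/8.860 = 0.6682 m
Q = (1/n)·A·R^(2/3)·S^(1/2) = (1/0.039) × 5.920 × 0.6682^(2/3) × 0.0081^(1/2) = 10.44 m³/s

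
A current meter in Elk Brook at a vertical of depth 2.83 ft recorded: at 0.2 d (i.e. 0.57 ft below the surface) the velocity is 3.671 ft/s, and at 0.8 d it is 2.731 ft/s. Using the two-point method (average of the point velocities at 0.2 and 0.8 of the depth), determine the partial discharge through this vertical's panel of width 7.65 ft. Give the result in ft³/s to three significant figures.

v̄ = (3.671 + 2.731) / 2 = 3.201 ft/s
q = v̄ × d × w = 3.201 × 2.83 × 7.65 = 69.30 ft³/s

69.3 ft³/s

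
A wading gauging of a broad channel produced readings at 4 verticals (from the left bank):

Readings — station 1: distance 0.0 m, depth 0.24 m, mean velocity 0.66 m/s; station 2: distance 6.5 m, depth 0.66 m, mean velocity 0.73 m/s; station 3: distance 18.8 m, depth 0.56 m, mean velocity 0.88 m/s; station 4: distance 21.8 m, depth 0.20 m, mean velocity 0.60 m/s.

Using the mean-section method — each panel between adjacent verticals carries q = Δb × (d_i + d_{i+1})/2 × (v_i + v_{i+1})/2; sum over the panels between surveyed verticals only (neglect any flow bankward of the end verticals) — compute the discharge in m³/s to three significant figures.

Panel 1-2: Δb = 6.5 m, d̄ = (0.24+0.66)/2 = 0.45, v̄ = (0.66+0.73)/2 = 0.695 → q = 6.5×0.45×0.695 = 2.033 m³/s
Panel 2-3: Δb = 12.3 m, d̄ = (0.66+0.56)/2 = 0.61, v̄ = (0.73+0.88)/2 = 0.805 → q = 12.3×0.61×0.805 = 6.040 m³/s
Panel 3-4: Δb = 3 m, d̄ = (0.56+0.20)/2 = 0.38, v̄ = (0.88+0.60)/2 = 0.74 → q = 3×0.38×0.74 = 0.8436 m³/s
Q = Σ q = 8.916 m³/s

8.92 m³/s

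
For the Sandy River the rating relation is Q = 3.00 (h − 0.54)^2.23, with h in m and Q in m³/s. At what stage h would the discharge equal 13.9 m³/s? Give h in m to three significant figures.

h − h₀ = (Q/C)^(1/b) = (13.9/3.00)^(1/2.23) = 1.989 m
h = 0.54 + 1.989 = 2.529 m

2.53 m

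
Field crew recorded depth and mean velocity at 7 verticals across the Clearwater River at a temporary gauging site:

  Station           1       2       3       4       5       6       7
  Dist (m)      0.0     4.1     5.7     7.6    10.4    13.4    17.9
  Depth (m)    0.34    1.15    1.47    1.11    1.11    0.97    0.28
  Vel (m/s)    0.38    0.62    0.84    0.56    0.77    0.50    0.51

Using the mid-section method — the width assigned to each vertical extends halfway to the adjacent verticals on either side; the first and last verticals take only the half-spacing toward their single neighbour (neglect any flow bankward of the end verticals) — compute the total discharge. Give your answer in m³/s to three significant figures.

10.5 m³/s

w_1 = (4.1 − 0.0)/2 = 2.05 m; q_1 = 0.38 × 0.34 × 2.05 = 0.2649 m³/s
w_2 = (5.7 − 0.0)/2 = 2.85 m; q_2 = 0.62 × 1.15 × 2.85 = 2.032 m³/s
w_3 = (7.6 − 4.1)/2 = 1.75 m; q_3 = 0.84 × 1.47 × 1.75 = 2.161 m³/s
w_4 = (10.4 − 5.7)/2 = 2.35 m; q_4 = 0.56 × 1.11 × 2.35 = 1.461 m³/s
w_5 = (13.4 − 7.6)/2 = 2.9 m; q_5 = 0.77 × 1.11 × 2.9 = 2.479 m³/s
w_6 = (17.9 − 10.4)/2 = 3.75 m; q_6 = 0.50 × 0.97 × 3.75 = 1.819 m³/s
w_7 = (17.9 − 13.4)/2 = 2.25 m; q_7 = 0.51 × 0.28 × 2.25 = 0.3213 m³/s
Q = Σ qᵢ = 10.54 m³/s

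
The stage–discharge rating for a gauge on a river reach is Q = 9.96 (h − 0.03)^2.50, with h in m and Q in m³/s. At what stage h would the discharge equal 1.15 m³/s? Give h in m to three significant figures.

h − h₀ = (Q/C)^(1/b) = (1.15/9.96)^(1/2.50) = 0.4217 m
h = 0.03 + 0.4217 = 0.4517 m

0.452 m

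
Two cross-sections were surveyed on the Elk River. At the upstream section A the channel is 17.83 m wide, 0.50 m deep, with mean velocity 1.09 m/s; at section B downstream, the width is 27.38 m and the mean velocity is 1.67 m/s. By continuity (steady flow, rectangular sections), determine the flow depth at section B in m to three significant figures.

Q = A₁V₁ = (17.83×0.50) × 1.09 = 9.717 m³/s
d₂ = Q/(b₂ V₂) = 9.717/(27.38×1.67) = 0.2125 m

0.213 m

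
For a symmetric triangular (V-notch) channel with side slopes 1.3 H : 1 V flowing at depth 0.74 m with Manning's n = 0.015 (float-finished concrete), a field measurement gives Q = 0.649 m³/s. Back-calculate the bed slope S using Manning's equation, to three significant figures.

0.000960

A = z·y² = 1.3×0.74² = 0.7119 m²
P = 2y√(1+z²) = 2×0.74×√(1+1.3²) = 2.427 m
R = A/P = 0.7119/2.427 = 0.2933 m
S = (Q·n / (1·A·R^(2/3)))² = (0.649×0.015 / (1×0.7119×0.4414))² = 0.0009598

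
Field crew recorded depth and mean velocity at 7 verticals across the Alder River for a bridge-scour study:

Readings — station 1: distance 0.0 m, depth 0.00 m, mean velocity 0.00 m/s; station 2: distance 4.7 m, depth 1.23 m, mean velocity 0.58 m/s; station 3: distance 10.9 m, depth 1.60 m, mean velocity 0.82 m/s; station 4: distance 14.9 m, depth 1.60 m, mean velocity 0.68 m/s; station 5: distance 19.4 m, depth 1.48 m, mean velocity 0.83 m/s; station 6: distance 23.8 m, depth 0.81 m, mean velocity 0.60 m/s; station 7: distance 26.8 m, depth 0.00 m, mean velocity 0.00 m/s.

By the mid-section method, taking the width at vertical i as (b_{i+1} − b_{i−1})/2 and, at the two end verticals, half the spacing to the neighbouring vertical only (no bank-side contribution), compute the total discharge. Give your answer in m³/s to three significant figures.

22.5 m³/s

w_2 = (10.9 − 0.0)/2 = 5.45 m; q_2 = 0.58 × 1.23 × 5.45 = 3.888 m³/s
w_3 = (14.9 − 4.7)/2 = 5.1 m; q_3 = 0.82 × 1.60 × 5.1 = 6.691 m³/s
w_4 = (19.4 − 10.9)/2 = 4.25 m; q_4 = 0.68 × 1.60 × 4.25 = 4.624 m³/s
w_5 = (23.8 − 14.9)/2 = 4.45 m; q_5 = 0.83 × 1.48 × 4.45 = 5.466 m³/s
w_6 = (26.8 − 19.4)/2 = 3.7 m; q_6 = 0.60 × 0.81 × 3.7 = 1.798 m³/s
Stations 1, 7 contribute zero (depth or velocity is 0).
Q = Σ qᵢ = 22.47 m³/s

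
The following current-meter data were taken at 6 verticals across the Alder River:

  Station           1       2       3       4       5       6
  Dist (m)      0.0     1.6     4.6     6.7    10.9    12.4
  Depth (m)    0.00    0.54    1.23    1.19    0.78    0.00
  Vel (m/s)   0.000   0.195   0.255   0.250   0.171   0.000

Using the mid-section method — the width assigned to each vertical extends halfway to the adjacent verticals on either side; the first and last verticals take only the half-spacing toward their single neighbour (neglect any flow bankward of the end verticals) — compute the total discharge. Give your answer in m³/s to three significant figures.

2.36 m³/s

w_2 = (4.6 − 0.0)/2 = 2.3 m; q_2 = 0.195 × 0.54 × 2.3 = 0.2422 m³/s
w_3 = (6.7 − 1.6)/2 = 2.55 m; q_3 = 0.255 × 1.23 × 2.55 = 0.7998 m³/s
w_4 = (10.9 − 4.6)/2 = 3.15 m; q_4 = 0.250 × 1.19 × 3.15 = 0.9371 m³/s
w_5 = (12.4 − 6.7)/2 = 2.85 m; q_5 = 0.171 × 0.78 × 2.85 = 0.3801 m³/s
Stations 1, 6 contribute zero (depth or velocity is 0).
Q = Σ qᵢ = 2.359 m³/s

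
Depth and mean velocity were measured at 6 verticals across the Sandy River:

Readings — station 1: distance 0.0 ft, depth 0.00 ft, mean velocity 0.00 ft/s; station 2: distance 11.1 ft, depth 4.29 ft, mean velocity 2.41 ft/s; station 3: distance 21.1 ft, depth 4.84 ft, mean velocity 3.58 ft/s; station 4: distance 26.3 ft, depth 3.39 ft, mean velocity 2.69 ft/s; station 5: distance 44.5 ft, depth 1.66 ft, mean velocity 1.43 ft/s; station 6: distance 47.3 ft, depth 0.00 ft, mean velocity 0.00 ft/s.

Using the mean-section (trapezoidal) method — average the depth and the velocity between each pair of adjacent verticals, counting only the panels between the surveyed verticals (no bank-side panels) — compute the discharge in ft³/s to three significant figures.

329 ft³/s

Panel 1-2: Δb = 11.1 ft, d̄ = (0.00+4.29)/2 = 2.145, v̄ = (0.00+2.41)/2 = 1.205 → q = 11.1×2.145×1.205 = 28.69 ft³/s
Panel 2-3: Δb = 10 ft, d̄ = (4.29+4.84)/2 = 4.565, v̄ = (2.41+3.58)/2 = 2.995 → q = 10×4.565×2.995 = 136.7 ft³/s
Panel 3-4: Δb = 5.2 ft, d̄ = (4.84+3.39)/2 = 4.115, v̄ = (3.58+2.69)/2 = 3.135 → q = 5.2×4.115×3.135 = 67.08 ft³/s
Panel 4-5: Δb = 18.2 ft, d̄ = (3.39+1.66)/2 = 2.525, v̄ = (2.69+1.43)/2 = 2.06 → q = 18.2×2.525×2.06 = 94.67 ft³/s
Panel 5-6: Δb = 2.8 ft, d̄ = (1.66+0.00)/2 = 0.83, v̄ = (1.43+0.00)/2 = 0.715 → q = 2.8×0.83×0.715 = 1.662 ft³/s
Q = Σ q = 328.8 ft³/s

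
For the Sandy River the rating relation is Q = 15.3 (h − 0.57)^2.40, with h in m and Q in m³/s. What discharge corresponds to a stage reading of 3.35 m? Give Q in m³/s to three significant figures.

178 m³/s

Q = 15.3 × (3.35 − 0.57)^2.40 = 15.3 × 2.78^2.40 = 178.0 m³/s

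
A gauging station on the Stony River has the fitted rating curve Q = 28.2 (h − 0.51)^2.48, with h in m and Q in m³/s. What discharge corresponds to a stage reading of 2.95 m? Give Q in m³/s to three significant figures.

258 m³/s

Q = 28.2 × (2.95 − 0.51)^2.48 = 28.2 × 2.44^2.48 = 257.6 m³/s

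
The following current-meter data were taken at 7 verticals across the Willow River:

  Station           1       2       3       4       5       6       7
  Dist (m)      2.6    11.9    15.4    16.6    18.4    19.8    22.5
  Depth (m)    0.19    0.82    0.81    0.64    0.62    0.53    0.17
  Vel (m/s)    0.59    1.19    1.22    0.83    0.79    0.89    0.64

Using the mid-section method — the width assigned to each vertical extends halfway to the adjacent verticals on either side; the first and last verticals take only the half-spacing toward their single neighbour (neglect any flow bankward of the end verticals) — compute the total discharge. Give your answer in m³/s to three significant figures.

w_1 = (11.9 − 2.6)/2 = 4.65 m; q_1 = 0.59 × 0.19 × 4.65 = 0.5213 m³/s
w_2 = (15.4 − 2.6)/2 = 6.4 m; q_2 = 1.19 × 0.82 × 6.4 = 6.245 m³/s
w_3 = (16.6 − 11.9)/2 = 2.35 m; q_3 = 1.22 × 0.81 × 2.35 = 2.322 m³/s
w_4 = (18.4 − 15.4)/2 = 1.5 m; q_4 = 0.83 × 0.64 × 1.5 = 0.7968 m³/s
w_5 = (19.8 − 16.6)/2 = 1.6 m; q_5 = 0.79 × 0.62 × 1.6 = 0.7837 m³/s
w_6 = (22.5 − 18.4)/2 = 2.05 m; q_6 = 0.89 × 0.53 × 2.05 = 0.9670 m³/s
w_7 = (22.5 − 19.8)/2 = 1.35 m; q_7 = 0.64 × 0.17 × 1.35 = 0.1469 m³/s
Q = Σ qᵢ = 11.78 m³/s

11.8 m³/s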